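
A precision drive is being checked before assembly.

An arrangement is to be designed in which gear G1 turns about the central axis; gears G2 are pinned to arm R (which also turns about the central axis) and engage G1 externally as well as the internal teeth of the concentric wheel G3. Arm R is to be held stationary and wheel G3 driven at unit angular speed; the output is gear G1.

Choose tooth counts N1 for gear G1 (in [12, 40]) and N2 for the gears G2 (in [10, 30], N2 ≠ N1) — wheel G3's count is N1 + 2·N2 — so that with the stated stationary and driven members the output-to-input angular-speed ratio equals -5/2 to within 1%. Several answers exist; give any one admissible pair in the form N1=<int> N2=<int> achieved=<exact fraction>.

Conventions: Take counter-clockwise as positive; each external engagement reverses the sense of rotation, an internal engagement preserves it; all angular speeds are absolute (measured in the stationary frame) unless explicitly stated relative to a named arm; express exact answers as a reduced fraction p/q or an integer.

design class (target -5/2): planetary set
Willis with ω_arm = 0: ω_sun/ω_ring = −N3/N1; set equal to -5/2  ⇒  N3/N1 = −(-5/2) = 5/2
N3 = N1 + 2·N2  ⇒  N2/N1 = (N3/N1 − 1)/2 = (5/2 − 1)/2 = 3/4
smallest multiple with N1 ≥ 12 and N2 ≥ 10: k = 4  ⇒  N1 = 4·4 = 16, N2 = 4·3 = 12 (N1 ≤ 40, N2 ≤ 30, N2 ≠ N1 ✓), N3 = 16 + 2·12 = 40
check: −N3/N1 with N1 = 16, N3 = 40 gives -5/2; |achieved − target| = 0 ≤ 1/40 ✓

N1=16 N2=12 achieved=-5/2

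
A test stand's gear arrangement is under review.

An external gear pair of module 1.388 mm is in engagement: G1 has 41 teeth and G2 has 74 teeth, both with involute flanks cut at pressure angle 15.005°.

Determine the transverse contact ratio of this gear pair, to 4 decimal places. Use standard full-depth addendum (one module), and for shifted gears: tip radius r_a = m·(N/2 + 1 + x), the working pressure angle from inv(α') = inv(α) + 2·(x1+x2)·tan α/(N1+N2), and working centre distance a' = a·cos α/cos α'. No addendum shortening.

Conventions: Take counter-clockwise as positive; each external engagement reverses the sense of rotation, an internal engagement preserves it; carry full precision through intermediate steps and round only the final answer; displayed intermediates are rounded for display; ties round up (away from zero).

2.1103

class = single-mesh tooth geometry [involute pair 41T × 74T, m = 1.388]
base radii: r_b1 = 27.483811, r_b2 = 49.604927
tip radii: r_a1 = 29.842000, r_a2 = 52.744000
no profile shift: α' = α, a' = a
action lengths: √(r_a1²−r_b1²) = 11.626913, √(r_a2²−r_b2²) = 17.924307
base pitch p_b = π·m·cos α = 4.211851
CR = (11.626913 + 17.924307 − 79.810000·sin 15.00500°)/4.211851 = 2.110271
contact ratio ≈ 2.1103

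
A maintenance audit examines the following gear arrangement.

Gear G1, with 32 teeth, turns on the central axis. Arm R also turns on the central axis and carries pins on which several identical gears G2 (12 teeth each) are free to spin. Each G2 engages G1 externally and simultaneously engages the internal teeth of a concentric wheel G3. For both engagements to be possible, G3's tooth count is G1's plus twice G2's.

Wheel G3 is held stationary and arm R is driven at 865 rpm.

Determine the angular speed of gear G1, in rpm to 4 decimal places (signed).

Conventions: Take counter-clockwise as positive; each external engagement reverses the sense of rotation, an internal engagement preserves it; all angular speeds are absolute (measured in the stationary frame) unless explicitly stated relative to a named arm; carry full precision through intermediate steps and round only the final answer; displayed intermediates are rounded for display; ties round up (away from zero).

+2378.7500 rpm

planetary set (32T centre, 12T on arm, 56T internal) — Willis relation
normalise by the input: solve with ω_arm = 1, then scale by 865 rpm
ring teeth: 32 + 2·12 = 56
32(ω_sun−ω_arm) = −56(ω_ring−ω_arm),  ω_ring = 0, ω_arm = 1
ω_sun = 1 − (56/32)(0−1) = 11/4
scale: ω_sun = 11/4 × 865 rpm = +2378.7500 rpm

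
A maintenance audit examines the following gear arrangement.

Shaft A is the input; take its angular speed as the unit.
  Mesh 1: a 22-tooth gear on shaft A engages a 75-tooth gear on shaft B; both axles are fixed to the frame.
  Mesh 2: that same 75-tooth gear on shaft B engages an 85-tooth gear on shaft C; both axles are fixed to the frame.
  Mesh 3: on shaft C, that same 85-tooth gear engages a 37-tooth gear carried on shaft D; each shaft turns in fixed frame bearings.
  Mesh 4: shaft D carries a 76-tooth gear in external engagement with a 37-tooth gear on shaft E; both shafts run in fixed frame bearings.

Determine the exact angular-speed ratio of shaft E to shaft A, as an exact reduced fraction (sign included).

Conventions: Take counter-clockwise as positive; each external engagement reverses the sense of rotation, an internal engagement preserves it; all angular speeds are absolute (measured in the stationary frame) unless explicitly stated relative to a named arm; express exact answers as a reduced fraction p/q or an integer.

class = fixed-axis compound train [4 meshes; 4 ratios multiply, 4 sense flips]
mesh 1 [22T→75T]: running ratio 22/75, sense −
mesh 2 [75T→85T]: running ratio 22/85, sense +
mesh 3 [85T→37T]: running ratio 22/37, sense −
mesh 4 [76T→37T]: running ratio 1672/1369, sense +
ω_out/ω_in = 1672/1369

1672/1369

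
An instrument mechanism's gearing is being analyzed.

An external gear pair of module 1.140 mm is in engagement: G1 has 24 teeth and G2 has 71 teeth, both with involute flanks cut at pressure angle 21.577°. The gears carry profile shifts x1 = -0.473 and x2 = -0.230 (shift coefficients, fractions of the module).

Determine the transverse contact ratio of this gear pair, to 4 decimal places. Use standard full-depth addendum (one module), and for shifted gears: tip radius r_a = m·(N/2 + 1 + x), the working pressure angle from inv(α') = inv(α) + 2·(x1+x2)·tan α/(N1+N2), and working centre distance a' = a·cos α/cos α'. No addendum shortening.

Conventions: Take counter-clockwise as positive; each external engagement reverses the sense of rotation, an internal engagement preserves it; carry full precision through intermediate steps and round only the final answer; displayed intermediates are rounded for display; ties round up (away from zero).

1.8414

single-mesh involute tooth geometry (24T engaging 71T at module 1.140)
base radii: r_b1 = 12.721363, r_b2 = 37.634032
tip radii: r_a1 = 14.280780, r_a2 = 41.347800
inv(α') = inv(21.577°) + 2·(-0.473-0.230)·tan α/(24+71) = 0.01302117  ⇒  α' = 19.14671°
a' = a·cos α / cos α' = 54.1500·cos 21.577°/cos 19.14671° = 53.304078
action lengths: √(r_a1²−r_b1²) = 6.489037, √(r_a2²−r_b2²) = 17.126594
base pitch p_b = π·m·cos α = 3.330445
CR = (6.489037 + 17.126594 − 53.304078·sin 19.14671°)/3.330445 = 1.841353
contact ratio ≈ 1.8414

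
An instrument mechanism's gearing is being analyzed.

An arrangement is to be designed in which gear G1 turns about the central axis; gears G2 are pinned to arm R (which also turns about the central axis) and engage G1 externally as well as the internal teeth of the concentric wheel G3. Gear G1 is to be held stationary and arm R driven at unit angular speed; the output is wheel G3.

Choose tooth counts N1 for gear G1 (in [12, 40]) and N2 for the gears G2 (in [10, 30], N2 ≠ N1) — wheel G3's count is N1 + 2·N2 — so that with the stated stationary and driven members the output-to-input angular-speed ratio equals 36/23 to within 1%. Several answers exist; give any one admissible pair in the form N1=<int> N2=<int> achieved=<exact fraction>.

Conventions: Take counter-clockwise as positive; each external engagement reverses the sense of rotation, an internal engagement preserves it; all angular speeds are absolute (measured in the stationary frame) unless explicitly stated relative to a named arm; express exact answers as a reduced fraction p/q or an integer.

class = planetary set [ratio 36/23 wanted; Willis about the carrier]
Willis with ω_sun = 0: ω_ring/ω_arm = (N1+N3)/N3; set equal to 36/23  ⇒  N3/N1 = 1/(36/23 − 1) = 23/13
N3 = N1 + 2·N2  ⇒  N2/N1 = (N3/N1 − 1)/2 = (23/13 − 1)/2 = 5/13
smallest multiple with N1 ≥ 12 and N2 ≥ 10: k = 2  ⇒  N1 = 2·13 = 26, N2 = 2·5 = 10 (N1 ≤ 40, N2 ≤ 30, N2 ≠ N1 ✓), N3 = 26 + 2·10 = 46
check: (N1+N3)/N3 with N1 = 26, N3 = 46 gives 36/23; |achieved − target| = 0 ≤ 9/575 ✓

N1=26 N2=10 achieved=36/23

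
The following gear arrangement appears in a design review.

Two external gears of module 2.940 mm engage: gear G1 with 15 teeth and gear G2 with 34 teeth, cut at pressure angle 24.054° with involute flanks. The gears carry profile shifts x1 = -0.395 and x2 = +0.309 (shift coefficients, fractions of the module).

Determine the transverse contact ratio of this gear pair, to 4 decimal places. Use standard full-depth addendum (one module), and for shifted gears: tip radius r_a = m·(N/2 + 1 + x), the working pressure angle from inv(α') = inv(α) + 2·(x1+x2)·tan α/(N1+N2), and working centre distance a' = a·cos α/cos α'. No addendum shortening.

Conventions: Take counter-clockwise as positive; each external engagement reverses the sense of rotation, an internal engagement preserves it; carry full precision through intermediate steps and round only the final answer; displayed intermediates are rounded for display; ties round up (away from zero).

1.4886

recognized (one external pair, fixed centres): single-mesh tooth geometry, m = 2.940, N1 = 15, N2 = 34
base radii: r_b1 = 20.135216, r_b2 = 45.639822
tip radii: r_a1 = 23.828700, r_a2 = 53.828460
inv(α') = inv(24.054°) + 2·(-0.395+0.309)·tan α/(15+34) = 0.02497016  ⇒  α' = 23.59357°
a' = a·cos α / cos α' = 72.0300·cos 24.054°/cos 23.59357° = 71.774870
action lengths: √(r_a1²−r_b1²) = 12.742842, √(r_a2²−r_b2²) = 28.539617
base pitch p_b = π·m·cos α = 8.434219
CR = (12.742842 + 28.539617 − 71.774870·sin 23.59357°)/8.434219 = 1.488559
contact ratio ≈ 1.4886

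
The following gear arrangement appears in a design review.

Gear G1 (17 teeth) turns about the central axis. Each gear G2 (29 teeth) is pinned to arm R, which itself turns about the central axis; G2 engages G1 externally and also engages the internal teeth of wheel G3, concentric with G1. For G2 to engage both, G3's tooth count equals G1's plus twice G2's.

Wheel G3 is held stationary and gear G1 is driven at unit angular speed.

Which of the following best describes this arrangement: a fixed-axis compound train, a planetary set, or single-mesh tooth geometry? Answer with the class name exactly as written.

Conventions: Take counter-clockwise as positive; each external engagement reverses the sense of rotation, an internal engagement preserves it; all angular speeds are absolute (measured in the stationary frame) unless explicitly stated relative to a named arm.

planetary set

recognized (axles ride arm R): planetary set, 17/29/75 teeth
classification: planetary set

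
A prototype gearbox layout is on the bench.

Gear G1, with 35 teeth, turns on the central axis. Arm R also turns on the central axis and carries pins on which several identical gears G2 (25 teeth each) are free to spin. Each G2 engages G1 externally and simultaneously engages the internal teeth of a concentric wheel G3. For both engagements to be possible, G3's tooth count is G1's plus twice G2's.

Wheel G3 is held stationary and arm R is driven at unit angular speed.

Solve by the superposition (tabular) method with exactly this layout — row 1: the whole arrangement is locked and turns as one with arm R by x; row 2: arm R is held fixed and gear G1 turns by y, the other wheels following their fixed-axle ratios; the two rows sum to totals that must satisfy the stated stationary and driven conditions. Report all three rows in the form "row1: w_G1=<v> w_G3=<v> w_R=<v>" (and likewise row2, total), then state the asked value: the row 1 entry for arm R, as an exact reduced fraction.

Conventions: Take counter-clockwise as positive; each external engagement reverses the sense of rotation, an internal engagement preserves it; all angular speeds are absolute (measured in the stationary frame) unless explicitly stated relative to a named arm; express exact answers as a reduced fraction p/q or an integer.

recognized (axles ride arm R): planetary set, 35/25/85 teeth
row 1 — lock + rotate with arm: ω_sun = ω_ring = ω_arm = x
row 2 — arm fixed, fixed-axis ratios: sun y, ring −(35/85)·y, arm 0
boundary: total ω_ring = x − (35/85)·y = 0 and total ω_arm = x = 1  ⇒  y = 17/7, x = 1
row 2 ring = −(35/85)·17/7 = -1
totals (row 1 + row 2): sun 1 + 17/7 = 24/7, ring 1 + (-1) = 0, arm 1 + 0 = 1
asked cell (row1, arm) = 1

row1: w_G1=1 w_G3=1 w_R=1
row2: w_G1=17/7 w_G3=-1 w_R=0
total: w_G1=24/7 w_G3=0 w_R=1
asked value: 1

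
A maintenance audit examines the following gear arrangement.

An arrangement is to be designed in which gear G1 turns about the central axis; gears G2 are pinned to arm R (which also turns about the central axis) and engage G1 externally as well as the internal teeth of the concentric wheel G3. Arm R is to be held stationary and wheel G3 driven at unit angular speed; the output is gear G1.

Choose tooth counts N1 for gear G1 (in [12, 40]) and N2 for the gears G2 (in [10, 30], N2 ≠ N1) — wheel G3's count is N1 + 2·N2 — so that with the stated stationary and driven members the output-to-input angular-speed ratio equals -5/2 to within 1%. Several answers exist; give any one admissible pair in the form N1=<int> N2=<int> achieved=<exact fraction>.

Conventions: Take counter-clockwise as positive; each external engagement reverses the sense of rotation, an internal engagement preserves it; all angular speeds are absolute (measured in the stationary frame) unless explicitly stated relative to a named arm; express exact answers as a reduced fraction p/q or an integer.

N1=16 N2=12 achieved=-5/2

design class (target -5/2): planetary set
Willis with ω_arm = 0: ω_sun/ω_ring = −N3/N1; set equal to -5/2  ⇒  N3/N1 = −(-5/2) = 5/2
N3 = N1 + 2·N2  ⇒  N2/N1 = (N3/N1 − 1)/2 = (5/2 − 1)/2 = 3/4
smallest multiple with N1 ≥ 12 and N2 ≥ 10: k = 4  ⇒  N1 = 4·4 = 16, N2 = 4·3 = 12 (N1 ≤ 40, N2 ≤ 30, N2 ≠ N1 ✓), N3 = 16 + 2·12 = 40
check: −N3/N1 with N1 = 16, N3 = 40 gives -5/2; |achieved − target| = 0 ≤ 1/40 ✓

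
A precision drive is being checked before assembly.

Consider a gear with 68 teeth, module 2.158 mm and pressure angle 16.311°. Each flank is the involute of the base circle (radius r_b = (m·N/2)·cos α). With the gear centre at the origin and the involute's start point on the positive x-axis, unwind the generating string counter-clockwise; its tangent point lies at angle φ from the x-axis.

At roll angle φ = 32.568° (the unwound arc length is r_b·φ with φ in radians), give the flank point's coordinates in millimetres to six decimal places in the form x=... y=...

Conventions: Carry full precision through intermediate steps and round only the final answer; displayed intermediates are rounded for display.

topology: single-mesh involute geometry — m = 2.158, N = 68
pitch radius r_p = m·N/2 = 2.158·68/2 = 73.372000
base radius r_b = r_p·cos α = 73.372000·cos 16.311° = 70.418879
roll angle φ = 32.568° = 0.56841883 rad
x = r_b·(cos φ + φ·sin φ) = 80.892500
y = r_b·(sin φ − φ·cos φ) = 4.173263

x=80.892500 y=4.173263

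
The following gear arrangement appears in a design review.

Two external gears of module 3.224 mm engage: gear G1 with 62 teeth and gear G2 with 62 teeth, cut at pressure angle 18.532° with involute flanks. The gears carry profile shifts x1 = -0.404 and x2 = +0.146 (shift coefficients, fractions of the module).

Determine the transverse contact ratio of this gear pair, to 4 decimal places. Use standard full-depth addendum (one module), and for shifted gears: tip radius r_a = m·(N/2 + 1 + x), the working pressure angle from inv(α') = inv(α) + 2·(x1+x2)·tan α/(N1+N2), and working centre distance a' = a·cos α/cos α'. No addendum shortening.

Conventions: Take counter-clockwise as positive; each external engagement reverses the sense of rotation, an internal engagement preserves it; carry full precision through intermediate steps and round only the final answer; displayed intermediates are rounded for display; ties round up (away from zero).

recognized (one external pair, fixed centres): single-mesh tooth geometry, m = 3.224, N1 = 62, N2 = 62
base radii: r_b1 = 94.761533, r_b2 = 94.761533
tip radii: r_a1 = 101.865504, r_a2 = 103.638704
inv(α') = inv(18.532°) + 2·(-0.404+0.146)·tan α/(62+62) = 0.01037712  ⇒  α' = 17.78935°
a' = a·cos α / cos α' = 199.8880·cos 18.532°/cos 17.78935° = 199.039920
action lengths: √(r_a1²−r_b1²) = 37.374226, √(r_a2²−r_b2²) = 41.967045
base pitch p_b = π·m·cos α = 9.603295
CR = (37.374226 + 41.967045 − 199.039920·sin 17.78935°)/9.603295 = 1.929643
contact ratio ≈ 1.9296

1.9296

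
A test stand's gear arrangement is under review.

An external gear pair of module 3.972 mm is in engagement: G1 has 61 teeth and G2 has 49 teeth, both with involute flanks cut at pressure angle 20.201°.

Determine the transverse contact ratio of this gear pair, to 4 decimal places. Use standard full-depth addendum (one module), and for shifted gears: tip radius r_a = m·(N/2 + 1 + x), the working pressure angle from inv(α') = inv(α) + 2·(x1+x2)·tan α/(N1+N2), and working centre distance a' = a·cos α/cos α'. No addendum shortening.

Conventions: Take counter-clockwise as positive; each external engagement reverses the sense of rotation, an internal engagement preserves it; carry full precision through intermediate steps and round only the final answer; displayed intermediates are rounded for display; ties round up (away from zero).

topology: single-mesh involute geometry — m = 3.972, 61T/49T pair
base radii: r_b1 = 113.693946, r_b2 = 91.327924
tip radii: r_a1 = 125.118000, r_a2 = 101.286000
no profile shift: α' = α, a' = a
action lengths: √(r_a1²−r_b1²) = 52.232180, √(r_a2²−r_b2²) = 43.795710
base pitch p_b = π·m·cos α = 11.710822
CR = (52.232180 + 43.795710 − 218.460000·sin 20.20100°)/11.710822 = 1.758243
contact ratio ≈ 1.7582

1.7582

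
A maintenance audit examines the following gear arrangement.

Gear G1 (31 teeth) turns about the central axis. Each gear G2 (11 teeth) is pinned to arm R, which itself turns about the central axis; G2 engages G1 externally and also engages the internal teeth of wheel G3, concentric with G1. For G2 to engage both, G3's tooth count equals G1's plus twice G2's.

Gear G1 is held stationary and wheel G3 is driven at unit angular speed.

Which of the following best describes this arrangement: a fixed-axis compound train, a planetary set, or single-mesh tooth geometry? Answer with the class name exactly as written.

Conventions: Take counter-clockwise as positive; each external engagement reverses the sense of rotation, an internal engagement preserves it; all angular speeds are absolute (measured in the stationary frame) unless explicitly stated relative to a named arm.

planetary set (31T centre, 11T on arm, 53T internal) — Willis relation
classification: planetary set

planetary set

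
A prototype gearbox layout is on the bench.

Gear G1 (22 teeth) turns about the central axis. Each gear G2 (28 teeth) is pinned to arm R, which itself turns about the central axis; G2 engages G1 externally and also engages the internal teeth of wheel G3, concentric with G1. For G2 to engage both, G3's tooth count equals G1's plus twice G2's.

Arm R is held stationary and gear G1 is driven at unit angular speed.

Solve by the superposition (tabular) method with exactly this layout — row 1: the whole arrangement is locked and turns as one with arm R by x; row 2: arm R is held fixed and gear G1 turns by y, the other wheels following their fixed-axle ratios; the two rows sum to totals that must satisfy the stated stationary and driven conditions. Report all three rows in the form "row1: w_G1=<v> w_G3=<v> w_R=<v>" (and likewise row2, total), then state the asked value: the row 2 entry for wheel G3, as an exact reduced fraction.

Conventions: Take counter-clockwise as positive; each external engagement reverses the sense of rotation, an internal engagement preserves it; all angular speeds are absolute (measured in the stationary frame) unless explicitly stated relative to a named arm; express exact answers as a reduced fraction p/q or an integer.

row1: w_G1=0 w_G3=0 w_R=0
row2: w_G1=1 w_G3=-11/39 w_R=0
total: w_G1=1 w_G3=-11/39 w_R=0
asked value: -11/39

recognized (axles ride arm R): planetary set, 22/28/78 teeth
row 1 (train locked, turned with arm): all members turn x
row 2 — arm fixed, fixed-axis ratios: sun y, ring −(22/78)·y, arm 0
boundary: total ω_arm = x = 0 and total ω_sun = x + y = 1  ⇒  y = 1, x = 0
row 2 ring = −(22/78)·1 = -11/39
totals (row 1 + row 2): sun 0 + 1 = 1, ring 0 + (-11/39) = -11/39, arm 0 + 0 = 0
asked cell (row2, ring) = -11/39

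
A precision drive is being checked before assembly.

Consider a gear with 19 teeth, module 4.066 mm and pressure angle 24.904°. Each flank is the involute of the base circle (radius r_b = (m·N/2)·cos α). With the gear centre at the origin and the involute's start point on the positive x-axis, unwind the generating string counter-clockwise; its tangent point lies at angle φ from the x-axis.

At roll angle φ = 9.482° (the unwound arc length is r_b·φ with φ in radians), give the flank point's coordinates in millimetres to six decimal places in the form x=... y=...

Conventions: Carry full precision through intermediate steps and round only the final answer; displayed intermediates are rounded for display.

x=35.511740 y=0.052787

topology: single-mesh involute geometry — m = 4.066, N = 19
pitch radius r_p = m·N/2 = 4.066·19/2 = 38.627000
base radius r_b = r_p·cos α = 38.627000·cos 24.904° = 35.035254
roll angle φ = 9.482° = 0.16549212 rad
x = r_b·(cos φ + φ·sin φ) = 35.511740
y = r_b·(sin φ − φ·cos φ) = 0.052787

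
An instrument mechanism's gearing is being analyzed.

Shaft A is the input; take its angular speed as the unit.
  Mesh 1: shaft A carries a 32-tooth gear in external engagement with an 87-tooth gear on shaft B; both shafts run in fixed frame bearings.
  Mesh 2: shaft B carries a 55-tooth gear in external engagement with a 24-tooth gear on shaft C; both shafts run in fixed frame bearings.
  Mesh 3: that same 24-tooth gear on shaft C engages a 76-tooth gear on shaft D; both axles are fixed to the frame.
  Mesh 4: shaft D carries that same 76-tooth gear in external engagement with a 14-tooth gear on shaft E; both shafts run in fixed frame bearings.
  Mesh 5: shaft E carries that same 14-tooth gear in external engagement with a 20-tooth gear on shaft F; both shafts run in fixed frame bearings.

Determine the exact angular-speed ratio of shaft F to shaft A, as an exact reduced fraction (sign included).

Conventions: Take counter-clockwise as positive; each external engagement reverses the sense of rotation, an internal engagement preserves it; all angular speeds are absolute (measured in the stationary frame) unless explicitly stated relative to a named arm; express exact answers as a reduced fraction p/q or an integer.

class = fixed-axis compound train [5 meshes; 5 ratios multiply, 5 sense flips]
mesh 1 [32T→87T]: running ratio 32/87, sense −
mesh 2 [55T→24T]: running ratio 220/261, sense +
mesh 3 [24T→76T]: running ratio 440/1653, sense −
mesh 4 [76T→14T]: running ratio 880/609, sense +
mesh 5 [14T→20T]: running ratio 88/87, sense −
ω_out/ω_in = -88/87

-88/87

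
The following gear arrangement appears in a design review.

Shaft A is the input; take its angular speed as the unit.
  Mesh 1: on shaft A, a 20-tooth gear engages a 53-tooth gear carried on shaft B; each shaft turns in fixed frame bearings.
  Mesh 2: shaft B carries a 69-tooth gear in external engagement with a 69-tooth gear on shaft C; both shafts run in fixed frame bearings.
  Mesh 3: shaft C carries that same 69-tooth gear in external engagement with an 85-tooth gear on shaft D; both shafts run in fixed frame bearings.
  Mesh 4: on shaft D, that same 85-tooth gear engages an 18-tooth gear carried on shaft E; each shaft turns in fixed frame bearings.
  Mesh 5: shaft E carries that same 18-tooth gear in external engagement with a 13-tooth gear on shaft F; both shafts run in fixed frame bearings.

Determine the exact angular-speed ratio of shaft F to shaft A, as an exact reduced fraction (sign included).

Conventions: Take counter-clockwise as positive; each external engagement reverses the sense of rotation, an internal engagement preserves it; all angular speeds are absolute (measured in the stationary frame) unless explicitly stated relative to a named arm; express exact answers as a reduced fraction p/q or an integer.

-1380/689

class = fixed-axis compound train [5 meshes; 5 ratios multiply, 5 sense flips]
mesh 1 [20T→53T]: running ratio 20/53, sense −
mesh 2 [69T→69T]: running ratio 20/53, sense +
mesh 3 [69T→85T]: running ratio 276/901, sense −
mesh 4 [85T→18T]: running ratio 230/159, sense +
mesh 5 [18T→13T]: running ratio 1380/689, sense −
ω_out/ω_in = -1380/689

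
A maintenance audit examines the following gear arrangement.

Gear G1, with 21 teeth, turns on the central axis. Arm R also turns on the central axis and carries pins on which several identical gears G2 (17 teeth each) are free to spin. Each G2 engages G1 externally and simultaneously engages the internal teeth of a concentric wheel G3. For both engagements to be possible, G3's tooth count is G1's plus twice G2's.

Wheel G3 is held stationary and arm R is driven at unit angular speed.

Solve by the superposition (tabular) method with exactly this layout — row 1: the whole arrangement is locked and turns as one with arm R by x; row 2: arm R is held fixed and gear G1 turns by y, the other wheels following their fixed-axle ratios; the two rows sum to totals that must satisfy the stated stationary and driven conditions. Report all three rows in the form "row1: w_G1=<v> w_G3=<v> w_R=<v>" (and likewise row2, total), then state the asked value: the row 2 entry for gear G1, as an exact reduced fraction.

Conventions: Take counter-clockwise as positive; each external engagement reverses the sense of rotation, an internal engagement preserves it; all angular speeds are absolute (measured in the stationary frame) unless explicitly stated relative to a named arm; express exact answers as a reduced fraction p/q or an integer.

topology: planetary set — G1 21T / G2 17T / G3 55T, arm = carrier (Willis)
row 1: whole set turns with the arm by x
superposition row 2 [arm held]: sun y, ring −(21/55)·y, arm 0
boundary: total ω_ring = x − (21/55)·y = 0 and total ω_arm = x = 1  ⇒  y = 55/21, x = 1
row 2 ring = −(21/55)·55/21 = -1
totals (row 1 + row 2): sun 1 + 55/21 = 76/21, ring 1 + (-1) = 0, arm 1 + 0 = 1
asked cell (row2, sun) = 55/21

row1: w_G1=1 w_G3=1 w_R=1
row2: w_G1=55/21 w_G3=-1 w_R=0
total: w_G1=76/21 w_G3=0 w_R=1
asked value: 55/21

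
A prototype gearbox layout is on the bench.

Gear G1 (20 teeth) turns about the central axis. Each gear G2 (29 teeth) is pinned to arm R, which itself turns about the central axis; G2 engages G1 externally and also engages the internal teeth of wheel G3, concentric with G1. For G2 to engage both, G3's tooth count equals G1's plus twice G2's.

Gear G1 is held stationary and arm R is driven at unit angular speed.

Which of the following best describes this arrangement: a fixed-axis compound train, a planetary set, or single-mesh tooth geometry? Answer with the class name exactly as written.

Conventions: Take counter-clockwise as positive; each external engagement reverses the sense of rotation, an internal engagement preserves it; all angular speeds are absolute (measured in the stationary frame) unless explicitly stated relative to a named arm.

planetary set (20T centre, 29T on arm, 78T internal) — Willis relation
classification: planetary set

planetary set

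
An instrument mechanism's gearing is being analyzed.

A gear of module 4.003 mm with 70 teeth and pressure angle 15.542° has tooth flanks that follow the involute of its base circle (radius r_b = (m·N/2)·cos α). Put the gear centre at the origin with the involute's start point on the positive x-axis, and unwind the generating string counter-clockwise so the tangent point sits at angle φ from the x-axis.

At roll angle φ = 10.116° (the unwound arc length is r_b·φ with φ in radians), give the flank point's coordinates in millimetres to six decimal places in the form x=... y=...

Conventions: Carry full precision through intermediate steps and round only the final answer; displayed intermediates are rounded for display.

class = single-mesh tooth geometry [base-circle involute, m = 4.003, 70T]
pitch radius r_p = m·N/2 = 4.003·70/2 = 140.105000
base radius r_b = r_p·cos α = 140.105000·cos 15.542° = 134.981962
roll angle φ = 10.116° = 0.17655751 rad
x = r_b·(cos φ + φ·sin φ) = 137.069461
y = r_b·(sin φ − φ·cos φ) = 0.246864

x=137.069461 y=0.246864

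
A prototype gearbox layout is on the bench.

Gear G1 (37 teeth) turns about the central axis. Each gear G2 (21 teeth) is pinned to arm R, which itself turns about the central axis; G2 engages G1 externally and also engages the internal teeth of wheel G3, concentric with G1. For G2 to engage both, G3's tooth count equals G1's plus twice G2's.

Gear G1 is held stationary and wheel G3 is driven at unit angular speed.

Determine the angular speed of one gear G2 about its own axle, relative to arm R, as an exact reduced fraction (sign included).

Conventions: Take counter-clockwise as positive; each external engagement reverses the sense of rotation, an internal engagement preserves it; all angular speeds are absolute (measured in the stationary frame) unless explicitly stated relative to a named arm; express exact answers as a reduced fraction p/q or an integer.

class = planetary set [G3 = 37+2·21 = 79; Willis about the carrier]
ring teeth: 37 + 2·21 = 79
37(ω_sun−ω_arm) = −79(ω_ring−ω_arm),  ω_sun = 0, ω_ring = 1
37(0−ω_arm) = −79(1−ω_arm)  ⇒  116·ω_arm = 79  ⇒  ω_arm = 79/116
sun–planet mesh: 37·(0−79/116) = −21·(ω_p−ω_arm)  ⇒  ω_p−ω_arm = 2923/2436
exact speed ratio = 2923/2436

2923/2436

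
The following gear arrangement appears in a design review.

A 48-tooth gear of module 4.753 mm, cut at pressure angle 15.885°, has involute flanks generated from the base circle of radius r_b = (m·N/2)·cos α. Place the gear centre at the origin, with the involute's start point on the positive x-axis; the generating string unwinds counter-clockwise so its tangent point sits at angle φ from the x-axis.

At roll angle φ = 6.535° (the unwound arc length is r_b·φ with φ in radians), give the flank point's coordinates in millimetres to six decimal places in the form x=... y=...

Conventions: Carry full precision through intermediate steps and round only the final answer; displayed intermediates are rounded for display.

recognized (one wheel, involute flank): single-mesh tooth geometry, m = 4.753, N = 48
pitch radius r_p = m·N/2 = 4.753·48/2 = 114.072000
base radius r_b = r_p·cos α = 114.072000·cos 15.885° = 109.715932
roll angle φ = 6.535° = 0.11405727 rad
x = r_b·(cos φ + φ·sin φ) = 110.427264
y = r_b·(sin φ − φ·cos φ) = 0.054194

x=110.427264 y=0.054194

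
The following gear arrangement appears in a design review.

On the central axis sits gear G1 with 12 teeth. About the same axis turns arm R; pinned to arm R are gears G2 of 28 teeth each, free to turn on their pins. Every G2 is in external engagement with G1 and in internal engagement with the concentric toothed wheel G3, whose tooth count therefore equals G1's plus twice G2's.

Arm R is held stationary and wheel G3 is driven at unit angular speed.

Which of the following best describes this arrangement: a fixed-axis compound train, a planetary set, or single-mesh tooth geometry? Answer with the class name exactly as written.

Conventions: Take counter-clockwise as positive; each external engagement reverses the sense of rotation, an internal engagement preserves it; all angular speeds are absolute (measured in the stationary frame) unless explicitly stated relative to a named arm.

class = planetary set [G3 = 12+2·28 = 68; Willis about the carrier]
classification: planetary set

planetary set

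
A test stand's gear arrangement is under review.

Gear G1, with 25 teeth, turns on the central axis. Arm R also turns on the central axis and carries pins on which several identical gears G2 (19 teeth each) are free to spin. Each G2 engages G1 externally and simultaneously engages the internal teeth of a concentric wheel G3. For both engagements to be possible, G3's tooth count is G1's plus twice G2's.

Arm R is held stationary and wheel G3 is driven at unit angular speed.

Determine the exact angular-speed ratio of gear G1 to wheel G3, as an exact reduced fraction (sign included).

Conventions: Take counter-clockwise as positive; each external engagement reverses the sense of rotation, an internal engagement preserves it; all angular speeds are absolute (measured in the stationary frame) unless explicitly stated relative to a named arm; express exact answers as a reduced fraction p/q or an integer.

class = planetary set [G3 = 25+2·19 = 63; Willis about the carrier]
ring teeth: 25 + 2·19 = 63
25(ω_sun−ω_arm) = −63(ω_ring−ω_arm),  ω_arm = 0, ω_ring = 1
ω_sun = 0 − (63/25)(1−0) = -63/25
ω_out/ω_in = -63/25

-63/25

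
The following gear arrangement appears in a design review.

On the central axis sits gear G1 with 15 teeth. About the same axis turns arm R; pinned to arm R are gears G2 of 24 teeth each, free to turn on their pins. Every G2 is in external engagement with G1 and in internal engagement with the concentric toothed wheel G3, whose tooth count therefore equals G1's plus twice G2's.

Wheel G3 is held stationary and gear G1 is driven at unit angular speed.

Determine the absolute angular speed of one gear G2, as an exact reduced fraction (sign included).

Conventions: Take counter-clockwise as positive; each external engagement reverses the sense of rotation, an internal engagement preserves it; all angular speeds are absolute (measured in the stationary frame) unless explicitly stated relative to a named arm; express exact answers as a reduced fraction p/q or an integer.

-5/16

class = planetary set [G3 = 15+2·24 = 63; Willis about the carrier]
ring teeth: 15 + 2·24 = 63
15(ω_sun−ω_arm) = −63(ω_ring−ω_arm),  ω_ring = 0, ω_sun = 1
15(1−ω_arm) = −63(0−ω_arm)  ⇒  78·ω_arm = 15  ⇒  ω_arm = 5/26
sun–planet mesh: 15·(1−5/26) = −24·(ω_p−ω_arm)  ⇒  ω_p−ω_arm = -105/208
ω_p = 5/26 − 105/208 = -5/16
exact speed ratio = -5/16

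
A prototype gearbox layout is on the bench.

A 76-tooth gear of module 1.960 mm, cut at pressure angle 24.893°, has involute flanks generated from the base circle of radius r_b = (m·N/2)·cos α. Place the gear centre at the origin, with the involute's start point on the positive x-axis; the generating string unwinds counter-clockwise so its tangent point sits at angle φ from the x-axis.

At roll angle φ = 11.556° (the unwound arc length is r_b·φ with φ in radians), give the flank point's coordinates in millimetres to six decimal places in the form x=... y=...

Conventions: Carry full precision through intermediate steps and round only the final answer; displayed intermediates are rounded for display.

recognized (one wheel, involute flank): single-mesh tooth geometry, m = 1.960, N = 76
pitch radius r_p = m·N/2 = 1.960·76/2 = 74.480000
base radius r_b = r_p·cos α = 74.480000·cos 24.893° = 67.560469
roll angle φ = 11.556° = 0.20169025 rad
x = r_b·(cos φ + φ·sin φ) = 68.920670
y = r_b·(sin φ − φ·cos φ) = 0.184017

x=68.920670 y=0.184017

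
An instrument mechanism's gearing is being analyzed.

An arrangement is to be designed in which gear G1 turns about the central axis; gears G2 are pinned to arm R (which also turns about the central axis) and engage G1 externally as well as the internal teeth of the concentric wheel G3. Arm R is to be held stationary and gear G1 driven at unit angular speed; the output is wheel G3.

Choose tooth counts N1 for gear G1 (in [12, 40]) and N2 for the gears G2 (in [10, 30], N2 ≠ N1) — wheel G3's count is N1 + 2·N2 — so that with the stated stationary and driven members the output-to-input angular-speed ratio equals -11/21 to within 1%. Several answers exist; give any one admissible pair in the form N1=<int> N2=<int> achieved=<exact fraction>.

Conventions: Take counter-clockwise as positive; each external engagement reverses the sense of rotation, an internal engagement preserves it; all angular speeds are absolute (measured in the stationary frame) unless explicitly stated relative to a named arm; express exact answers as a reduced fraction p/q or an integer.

design class (target -11/21): planetary set
Willis with ω_arm = 0: ω_ring/ω_sun = −N1/N3; set equal to -11/21  ⇒  N3/N1 = −1/(-11/21) = 21/11
N3 = N1 + 2·N2  ⇒  N2/N1 = (N3/N1 − 1)/2 = (21/11 − 1)/2 = 5/11
smallest multiple with N1 ≥ 12 and N2 ≥ 10: k = 2  ⇒  N1 = 2·11 = 22, N2 = 2·5 = 10 (N1 ≤ 40, N2 ≤ 30, N2 ≠ N1 ✓), N3 = 22 + 2·10 = 42
check: −N1/N3 with N1 = 22, N3 = 42 gives -11/21; |achieved − target| = 0 ≤ 11/2100 ✓

N1=22 N2=10 achieved=-11/21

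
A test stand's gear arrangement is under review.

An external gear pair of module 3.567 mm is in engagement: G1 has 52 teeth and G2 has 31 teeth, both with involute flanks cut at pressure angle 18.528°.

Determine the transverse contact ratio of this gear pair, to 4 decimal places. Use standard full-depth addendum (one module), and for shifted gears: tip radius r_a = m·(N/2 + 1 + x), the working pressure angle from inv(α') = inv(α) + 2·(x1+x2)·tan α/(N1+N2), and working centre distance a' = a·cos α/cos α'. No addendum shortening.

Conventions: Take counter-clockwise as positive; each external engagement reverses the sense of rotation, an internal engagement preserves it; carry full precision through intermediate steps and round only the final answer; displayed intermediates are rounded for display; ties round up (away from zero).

1.7877

recognized (one external pair, fixed centres): single-mesh tooth geometry, m = 3.567, N1 = 52, N2 = 31
base radii: r_b1 = 87.935041, r_b2 = 52.422813
tip radii: r_a1 = 96.309000, r_a2 = 58.855500
no profile shift: α' = α, a' = a
action lengths: √(r_a1²−r_b1²) = 39.279155, √(r_a2²−r_b2²) = 26.754786
base pitch p_b = π·m·cos α = 10.625234
CR = (39.279155 + 26.754786 − 148.030500·sin 18.52800°)/10.625234 = 1.787686
contact ratio ≈ 1.7877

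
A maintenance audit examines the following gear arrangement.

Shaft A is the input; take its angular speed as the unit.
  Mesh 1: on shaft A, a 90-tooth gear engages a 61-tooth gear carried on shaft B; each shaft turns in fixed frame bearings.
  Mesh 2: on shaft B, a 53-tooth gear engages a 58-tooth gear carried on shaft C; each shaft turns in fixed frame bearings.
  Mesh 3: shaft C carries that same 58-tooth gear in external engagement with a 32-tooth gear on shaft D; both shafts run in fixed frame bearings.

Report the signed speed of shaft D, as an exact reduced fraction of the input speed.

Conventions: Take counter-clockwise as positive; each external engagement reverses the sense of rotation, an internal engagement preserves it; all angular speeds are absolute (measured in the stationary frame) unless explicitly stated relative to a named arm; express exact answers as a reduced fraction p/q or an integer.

3-mesh fixed-axis compound train (all bearings frame-fixed)
mesh 1 [90T→61T]: |ω|/ω_in = 1×90/61 = 90/61, sense flips to −
mesh 2 [53T→58T]: |ω|/ω_in = (90/61)×53/58 = 2385/1769, sense flips to +
mesh 3 [58T→32T]: |ω|/ω_in = (2385/1769)×58/32 = 2385/976, sense flips to −
signed output speed (× input speed) = -2385/976

-2385/976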